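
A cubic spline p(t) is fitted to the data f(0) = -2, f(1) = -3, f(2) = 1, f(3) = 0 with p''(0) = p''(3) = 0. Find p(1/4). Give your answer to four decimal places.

-2.6406

With σ_i denoting the second derivative at x_i, h_i = 1, 1, 1, and Δ_i = (y_(i+1) − y_i)/h_i = -1, 4, -1:
  1·σ_0 + 4·σ_1 + 1·σ_2 = 6(Δ_1 - Δ_0) = 30
  1·σ_1 + 4·σ_2 + 1·σ_3 = 6(Δ_2 - Δ_1) = -30
Natural end conditions: σ_0 = σ_3 = 0.
Solving the tridiagonal system: σ_0 = 0, σ_1 = 10, σ_2 = -10, σ_3 = 0.
On [0, 1], p(t) = -2 - 8/3·t + 0·t² + 5/3·t³.
With t = 1/4: p(1/4) = -169/64.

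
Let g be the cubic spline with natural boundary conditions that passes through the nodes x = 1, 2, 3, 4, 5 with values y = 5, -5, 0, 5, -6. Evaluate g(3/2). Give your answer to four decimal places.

-1.3996

Let M_i = g''(x_i). Step sizes h_i = 1, 1, 1, 1; slopes of the chords Δ_i = (y_(i+1) - y_i)/h_i = -10, 5, 5, -11.
  1·M_0 + 4·M_1 + 1·M_2 = 6(Δ_1 - Δ_0) = 90
  1·M_1 + 4·M_2 + 1·M_3 = 6(Δ_2 - Δ_1) = 0
  1·M_2 + 4·M_3 + 1·M_4 = 6(Δ_3 - Δ_2) = -96
Natural end conditions: M_0 = M_4 = 0.
Solving: M_0 = 0, M_1 = 627/28, M_2 = 3/7, M_3 = -675/28, M_4 = 0.
On [1, 2], g(x) = 5 - 769/56·(x - 1) + 0·(x - 1)² + 209/56·(x - 1)³.
With (x - 1) = 1/2: g(3/2) = -627/448.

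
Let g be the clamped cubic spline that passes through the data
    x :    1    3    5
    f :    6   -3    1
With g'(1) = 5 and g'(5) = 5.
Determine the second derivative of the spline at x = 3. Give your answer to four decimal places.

9.7500

Let m_i = g''(x_i). Step sizes h_i = 2, 2; slopes of the chords Δ_i = (y_(i+1) - y_i)/h_i = -9/2, 2.
  2·m_0 + 8·m_1 + 2·m_2 = 6(Δ_1 - Δ_0) = 39
Clamped end conditions give two more equations: 2h_0·m_0 + h_0·m_1 = 6(Δ_0 - g'(1)) = -57 and h_1·m_1 + 2h_1·m_2 = 6(g'(5) - Δ_1) = 18.
Solving: m_0 = -153/8, m_1 = 39/4, m_2 = -3/8.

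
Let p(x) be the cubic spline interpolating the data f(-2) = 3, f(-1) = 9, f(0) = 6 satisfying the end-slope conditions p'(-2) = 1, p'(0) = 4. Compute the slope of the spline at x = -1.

With M_i denoting the second derivative at x_i, h_i = 1, 1, and Δ_i = (y_(i+1) − y_i)/h_i = 6, -3:
  1·M_0 + 4·M_1 + 1·M_2 = 6(Δ_1 - Δ_0) = -54
Clamped end conditions give two more equations: 2h_0·M_0 + h_0·M_1 = 6(Δ_0 - p'(-2)) = 30 and h_1·M_1 + 2h_1·M_2 = 6(p'(0) - Δ_1) = 42.
Forward elimination and back-substitution give M_0 = 30, M_1 = -30, M_2 = 36.
On [-1, 0], p'(x) = b_1 + 2c_1·(x + 1) + 3d_1·(x + 1)² with b_1 = Δ_1 - h_1(2M_1 + M_2)/6 = 1, c_1 = M_1/2 = -15, d_1 = (M_2 - M_1)/(6h_1) = 11. So p'(-1) = 1.

1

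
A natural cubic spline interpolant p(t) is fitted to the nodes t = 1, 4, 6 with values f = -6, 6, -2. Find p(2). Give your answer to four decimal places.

Let M_i = p''(x_i). Step sizes h_i = 3, 2; slopes of the chords Δ_i = (y_(i+1) - y_i)/h_i = 4, -4.
  3·M_0 + 10·M_1 + 2·M_2 = 6(Δ_1 - Δ_0) = -48
Natural end conditions: M_0 = M_2 = 0.
Solving: M_0 = 0, M_1 = -24/5, M_2 = 0.
On [1, 4], p(t) = -6 + 32/5·(t - 1) + 0·(t - 1)² - 4/15·(t - 1)³.
With (t - 1) = 1: p(2) = 2/15.

0.1333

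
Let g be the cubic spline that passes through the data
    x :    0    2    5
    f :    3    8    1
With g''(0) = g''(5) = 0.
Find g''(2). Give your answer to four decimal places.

-2.9000

With σ_i denoting the second derivative at x_i, h_i = 2, 3, and Δ_i = (y_(i+1) − y_i)/h_i = 5/2, -7/3:
  2·σ_0 + 10·σ_1 + 3·σ_2 = 6(Δ_1 - Δ_0) = -29
Natural end conditions: σ_0 = σ_2 = 0.
Solving: σ_0 = 0, σ_1 = -29/10, σ_2 = 0.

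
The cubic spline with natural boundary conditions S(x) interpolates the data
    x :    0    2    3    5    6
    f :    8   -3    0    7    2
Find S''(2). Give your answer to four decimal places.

8.1290

With M_i denoting the second derivative at x_i, h_i = 2, 1, 2, 1, and Δ_i = (y_(i+1) − y_i)/h_i = -11/2, 3, 7/2, -5:
  2·M_0 + 6·M_1 + 1·M_2 = 6(Δ_1 - Δ_0) = 51
  1·M_1 + 6·M_2 + 2·M_3 = 6(Δ_2 - Δ_1) = 3
  2·M_2 + 6·M_3 + 1·M_4 = 6(Δ_3 - Δ_2) = -51
Natural end conditions: M_0 = M_4 = 0.
Forward elimination and back-substitution give M_0 = 0, M_1 = 252/31, M_2 = 69/31, M_3 = -573/62, M_4 = 0.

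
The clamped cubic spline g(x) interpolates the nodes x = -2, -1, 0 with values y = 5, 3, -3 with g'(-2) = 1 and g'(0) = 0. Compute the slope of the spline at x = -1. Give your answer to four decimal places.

-6.2500

With M_i denoting the second derivative at x_i, h_i = 1, 1, and Δ_i = (y_(i+1) − y_i)/h_i = -2, -6:
  1·M_0 + 4·M_1 + 1·M_2 = 6(Δ_1 - Δ_0) = -24
Clamped end conditions give two more equations: 2h_0·M_0 + h_0·M_1 = 6(Δ_0 - g'(-2)) = -18 and h_1·M_1 + 2h_1·M_2 = 6(g'(0) - Δ_1) = 36.
Hence M_0 = -7/2, M_1 = -11, M_2 = 47/2.
On [-1, 0], g'(x) = b_1 + 2c_1·(x + 1) + 3d_1·(x + 1)² with b_1 = Δ_1 - h_1(2M_1 + M_2)/6 = -25/4, c_1 = M_1/2 = -11/2, d_1 = (M_2 - M_1)/(6h_1) = 23/4. So g'(-1) = -25/4.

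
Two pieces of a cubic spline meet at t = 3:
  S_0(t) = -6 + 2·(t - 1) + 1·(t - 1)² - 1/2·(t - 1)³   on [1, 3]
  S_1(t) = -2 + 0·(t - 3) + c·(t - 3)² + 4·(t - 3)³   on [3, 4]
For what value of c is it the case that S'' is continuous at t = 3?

-2

S_0''(t) = 2 - 3·(t - 1), so S_0''(3) = -4. On the right, S_1''(3) = 2c, so c = -2.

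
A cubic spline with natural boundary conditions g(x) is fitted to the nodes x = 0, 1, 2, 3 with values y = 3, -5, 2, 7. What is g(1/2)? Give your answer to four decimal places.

-2.5500

Put M_i = g'' at the i-th knot. Here h = (1, 1, 1) and Δ = (-8, 7, 5), so the interior equations h_(i-1)·M_(i-1) + 2(h_(i-1)+h_i)·M_i + h_i·M_(i+1) = 6(Δ_i − Δ_(i-1)) read
  1·M_0 + 4·M_1 + 1·M_2 = 6(Δ_1 - Δ_0) = 90
  1·M_1 + 4·M_2 + 1·M_3 = 6(Δ_2 - Δ_1) = -12
Natural end conditions: M_0 = M_3 = 0.
Solving: M_0 = 0, M_1 = 124/5, M_2 = -46/5, M_3 = 0.
On [0, 1], g(x) = 3 - 182/15·x + 0·x² + 62/15·x³.
With x = 1/2: g(1/2) = -51/20.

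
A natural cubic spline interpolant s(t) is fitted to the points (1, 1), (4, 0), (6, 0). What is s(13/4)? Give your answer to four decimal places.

0.1516

Let σ_i = s''(x_i). Step sizes h_i = 3, 2; slopes of the chords Δ_i = (y_(i+1) - y_i)/h_i = -1/3, 0.
  3·σ_0 + 10·σ_1 + 2·σ_2 = 6(Δ_1 - Δ_0) = 2
Natural end conditions: σ_0 = σ_2 = 0.
Forward elimination and back-substitution give σ_0 = 0, σ_1 = 1/5, σ_2 = 0.
On [1, 4], s(t) = 1 - 13/30·(t - 1) + 0·(t - 1)² + 1/90·(t - 1)³.
With (t - 1) = 9/4: s(13/4) = 97/640.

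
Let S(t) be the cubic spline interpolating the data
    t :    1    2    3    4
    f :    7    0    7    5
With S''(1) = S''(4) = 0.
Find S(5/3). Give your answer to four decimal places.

Write m_i for S''(x_i). With h_i = 1, 1, 1 and divided differences Δ_i = -7, 7, -2, the continuity of S' gives the tridiagonal system
  1·m_0 + 4·m_1 + 1·m_2 = 6(Δ_1 - Δ_0) = 84
  1·m_1 + 4·m_2 + 1·m_3 = 6(Δ_2 - Δ_1) = -54
Natural end conditions: m_0 = m_3 = 0.
Solving: m_0 = 0, m_1 = 26, m_2 = -20, m_3 = 0.
On [1, 2], S(t) = 7 - 34/3·(t - 1) + 0·(t - 1)² + 13/3·(t - 1)³.
With (t - 1) = 2/3: S(5/3) = 59/81.

0.7284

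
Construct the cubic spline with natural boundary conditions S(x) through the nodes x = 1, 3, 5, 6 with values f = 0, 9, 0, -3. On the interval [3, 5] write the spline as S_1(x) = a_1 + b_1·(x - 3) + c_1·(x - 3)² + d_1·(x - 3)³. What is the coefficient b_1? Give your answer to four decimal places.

Write m_i for S''(x_i). With h_i = 2, 2, 1 and divided differences Δ_i = 9/2, -9/2, -3, the continuity of S' gives the tridiagonal system
  2·m_0 + 8·m_1 + 2·m_2 = 6(Δ_1 - Δ_0) = -54
  2·m_1 + 6·m_2 + 1·m_3 = 6(Δ_2 - Δ_1) = 9
Natural end conditions: m_0 = m_3 = 0.
Hence m_0 = 0, m_1 = -171/22, m_2 = 45/11, m_3 = 0.
On [3, 5], with S_1(x) = a_1 + b_1·(x - 3) + c_1·(x - 3)² + d_1·(x - 3)³: c_1 = m_1/2 = -171/44, d_1 = (m_2 - m_1)/(6h_1) = 87/88, b_1 = Δ_1 - h_1(2m_1 + m_2)/6 = -15/22.

-0.6818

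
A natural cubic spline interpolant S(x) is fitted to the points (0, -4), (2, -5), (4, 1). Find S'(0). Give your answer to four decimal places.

-1.3750

Write m_i for S''(x_i). With h_i = 2, 2 and divided differences Δ_i = -1/2, 3, the continuity of S' gives the tridiagonal system
  2·m_0 + 8·m_1 + 2·m_2 = 6(Δ_1 - Δ_0) = 21
Natural end conditions: m_0 = m_2 = 0.
Solving: m_0 = 0, m_1 = 21/8, m_2 = 0.
On [0, 2], S'(x) = b_0 + 2c_0·x + 3d_0·x² with b_0 = Δ_0 - h_0(2m_0 + m_1)/6 = -11/8, c_0 = m_0/2 = 0, d_0 = (m_1 - m_0)/(6h_0) = 7/32. So S'(0) = -11/8.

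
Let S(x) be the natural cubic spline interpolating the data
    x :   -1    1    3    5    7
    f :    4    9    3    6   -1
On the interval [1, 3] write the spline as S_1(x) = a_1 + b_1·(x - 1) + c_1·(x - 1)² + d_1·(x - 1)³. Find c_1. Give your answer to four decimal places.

-2.8259

Put σ_i = S'' at the i-th knot. Here h = (2, 2, 2, 2) and Δ = (5/2, -3, 3/2, -7/2), so the interior equations h_(i-1)·σ_(i-1) + 2(h_(i-1)+h_i)·σ_i + h_i·σ_(i+1) = 6(Δ_i − Δ_(i-1)) read
  2·σ_0 + 8·σ_1 + 2·σ_2 = 6(Δ_1 - Δ_0) = -33
  2·σ_1 + 8·σ_2 + 2·σ_3 = 6(Δ_2 - Δ_1) = 27
  2·σ_2 + 8·σ_3 + 2·σ_4 = 6(Δ_3 - Δ_2) = -30
Natural end conditions: σ_0 = σ_4 = 0.
Forward elimination and back-substitution give σ_0 = 0, σ_1 = -633/112, σ_2 = 171/28, σ_3 = -591/112, σ_4 = 0.
On [1, 3], with S_1(x) = a_1 + b_1·(x - 1) + c_1·(x - 1)² + d_1·(x - 1)³: c_1 = σ_1/2 = -633/224, d_1 = (σ_2 - σ_1)/(6h_1) = 439/448, b_1 = Δ_1 - h_1(2σ_1 + σ_2)/6 = -71/56.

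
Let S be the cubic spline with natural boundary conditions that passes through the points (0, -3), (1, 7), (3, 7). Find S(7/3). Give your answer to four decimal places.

Write m_i for S''(x_i). With h_i = 1, 2 and divided differences Δ_i = 10, 0, the continuity of S' gives the tridiagonal system
  1·m_0 + 6·m_1 + 2·m_2 = 6(Δ_1 - Δ_0) = -60
Natural end conditions: m_0 = m_2 = 0.
Solving: m_0 = 0, m_1 = -10, m_2 = 0.
On [1, 3], S(x) = 7 + 20/3·(x - 1) - 5·(x - 1)² + 5/6·(x - 1)³.
With (x - 1) = 4/3: S(7/3) = 727/81.

8.9753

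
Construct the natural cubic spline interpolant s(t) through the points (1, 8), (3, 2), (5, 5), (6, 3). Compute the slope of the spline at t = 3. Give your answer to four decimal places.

With M_i denoting the second derivative at x_i, h_i = 2, 2, 1, and Δ_i = (y_(i+1) − y_i)/h_i = -3, 3/2, -2:
  2·M_0 + 8·M_1 + 2·M_2 = 6(Δ_1 - Δ_0) = 27
  2·M_1 + 6·M_2 + 1·M_3 = 6(Δ_2 - Δ_1) = -21
Natural end conditions: M_0 = M_3 = 0.
Solving the tridiagonal system: M_0 = 0, M_1 = 51/11, M_2 = -111/22, M_3 = 0.
On [3, 5], s'(t) = b_1 + 2c_1·(t - 3) + 3d_1·(t - 3)² with b_1 = Δ_1 - h_1(2M_1 + M_2)/6 = 1/11, c_1 = M_1/2 = 51/22, d_1 = (M_2 - M_1)/(6h_1) = -71/88. So s'(3) = 1/11.

0.0909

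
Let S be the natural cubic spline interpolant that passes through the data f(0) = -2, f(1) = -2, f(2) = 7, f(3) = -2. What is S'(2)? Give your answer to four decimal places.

1.8000

With M_i denoting the second derivative at x_i, h_i = 1, 1, 1, and Δ_i = (y_(i+1) − y_i)/h_i = 0, 9, -9:
  1·M_0 + 4·M_1 + 1·M_2 = 6(Δ_1 - Δ_0) = 54
  1·M_1 + 4·M_2 + 1·M_3 = 6(Δ_2 - Δ_1) = -108
Natural end conditions: M_0 = M_3 = 0.
Solving: M_0 = 0, M_1 = 108/5, M_2 = -162/5, M_3 = 0.
On [2, 3], S'(t) = b_2 + 2c_2·(t - 2) + 3d_2·(t - 2)² with b_2 = Δ_2 - h_2(2M_2 + M_3)/6 = 9/5, c_2 = M_2/2 = -81/5, d_2 = (M_3 - M_2)/(6h_2) = 27/5. So S'(2) = 9/5.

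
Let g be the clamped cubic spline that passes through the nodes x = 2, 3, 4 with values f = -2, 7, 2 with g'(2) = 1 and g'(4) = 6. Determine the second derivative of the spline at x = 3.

Let σ_i = g''(x_i). Step sizes h_i = 1, 1; slopes of the chords Δ_i = (y_(i+1) - y_i)/h_i = 9, -5.
  1·σ_0 + 4·σ_1 + 1·σ_2 = 6(Δ_1 - Δ_0) = -84
Clamped end conditions give two more equations: 2h_0·σ_0 + h_0·σ_1 = 6(Δ_0 - g'(2)) = 48 and h_1·σ_1 + 2h_1·σ_2 = 6(g'(4) - Δ_1) = 66.
Forward elimination and back-substitution give σ_0 = 95/2, σ_1 = -47, σ_2 = 113/2.

-47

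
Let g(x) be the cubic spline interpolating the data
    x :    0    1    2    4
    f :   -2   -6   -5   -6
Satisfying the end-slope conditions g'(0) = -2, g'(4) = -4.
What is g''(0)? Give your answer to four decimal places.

-11.4091

Write m_i for g''(x_i). With h_i = 1, 1, 2 and divided differences Δ_i = -4, 1, -1/2, the continuity of g' gives the tridiagonal system
  1·m_0 + 4·m_1 + 1·m_2 = 6(Δ_1 - Δ_0) = 30
  1·m_1 + 6·m_2 + 2·m_3 = 6(Δ_2 - Δ_1) = -9
Clamped end conditions give two more equations: 2h_0·m_0 + h_0·m_1 = 6(Δ_0 - g'(0)) = -12 and h_2·m_2 + 2h_2·m_3 = 6(g'(4) - Δ_2) = -21.
Solving the tridiagonal system: m_0 = -251/22, m_1 = 119/11, m_2 = -41/22, m_3 = -95/22.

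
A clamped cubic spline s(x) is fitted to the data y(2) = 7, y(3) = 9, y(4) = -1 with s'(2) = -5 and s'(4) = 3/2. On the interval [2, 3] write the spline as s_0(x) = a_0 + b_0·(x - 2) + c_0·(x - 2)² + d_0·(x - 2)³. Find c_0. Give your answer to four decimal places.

21.1250

Put σ_i = s'' at the i-th knot. Here h = (1, 1) and Δ = (2, -10), so the interior equations h_(i-1)·σ_(i-1) + 2(h_(i-1)+h_i)·σ_i + h_i·σ_(i+1) = 6(Δ_i − Δ_(i-1)) read
  1·σ_0 + 4·σ_1 + 1·σ_2 = 6(Δ_1 - Δ_0) = -72
Clamped end conditions give two more equations: 2h_0·σ_0 + h_0·σ_1 = 6(Δ_0 - s'(2)) = 42 and h_1·σ_1 + 2h_1·σ_2 = 6(s'(4) - Δ_1) = 69.
Solving the tridiagonal system: σ_0 = 169/4, σ_1 = -85/2, σ_2 = 223/4.
On [2, 3], with s_0(x) = a_0 + b_0·(x - 2) + c_0·(x - 2)² + d_0·(x - 2)³: c_0 = σ_0/2 = 169/8, d_0 = (σ_1 - σ_0)/(6h_0) = -113/8, b_0 = Δ_0 - h_0(2σ_0 + σ_1)/6 = -5.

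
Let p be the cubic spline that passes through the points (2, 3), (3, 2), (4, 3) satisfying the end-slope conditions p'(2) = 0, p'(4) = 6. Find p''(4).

15

Put m_i = p'' at the i-th knot. Here h = (1, 1) and Δ = (-1, 1), so the interior equations h_(i-1)·m_(i-1) + 2(h_(i-1)+h_i)·m_i + h_i·m_(i+1) = 6(Δ_i − Δ_(i-1)) read
  1·m_0 + 4·m_1 + 1·m_2 = 6(Δ_1 - Δ_0) = 12
Clamped end conditions give two more equations: 2h_0·m_0 + h_0·m_1 = 6(Δ_0 - p'(2)) = -6 and h_1·m_1 + 2h_1·m_2 = 6(p'(4) - Δ_1) = 30.
Hence m_0 = -3, m_1 = 0, m_2 = 15.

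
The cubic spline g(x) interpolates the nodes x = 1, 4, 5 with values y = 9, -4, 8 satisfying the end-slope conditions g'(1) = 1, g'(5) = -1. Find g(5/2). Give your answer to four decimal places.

Write M_i for g''(x_i). With h_i = 3, 1 and divided differences Δ_i = -13/3, 12, the continuity of g' gives the tridiagonal system
  3·M_0 + 8·M_1 + 1·M_2 = 6(Δ_1 - Δ_0) = 98
Clamped end conditions give two more equations: 2h_0·M_0 + h_0·M_1 = 6(Δ_0 - g'(1)) = -32 and h_1·M_1 + 2h_1·M_2 = 6(g'(5) - Δ_1) = -78.
Solving the tridiagonal system: M_0 = -217/12, M_1 = 51/2, M_2 = -207/4.
On [1, 4], g(x) = 9 + 1·(x - 1) - 217/24·(x - 1)² + 523/216·(x - 1)³.
With (x - 1) = 3/2: g(5/2) = -107/64.

-1.6719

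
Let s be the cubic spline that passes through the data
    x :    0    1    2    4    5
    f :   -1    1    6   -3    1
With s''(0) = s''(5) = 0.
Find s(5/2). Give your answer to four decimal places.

4.9956

Put σ_i = s'' at the i-th knot. Here h = (1, 1, 2, 1) and Δ = (2, 5, -9/2, 4), so the interior equations h_(i-1)·σ_(i-1) + 2(h_(i-1)+h_i)·σ_i + h_i·σ_(i+1) = 6(Δ_i − Δ_(i-1)) read
  1·σ_0 + 4·σ_1 + 1·σ_2 = 6(Δ_1 - Δ_0) = 18
  1·σ_1 + 6·σ_2 + 2·σ_3 = 6(Δ_2 - Δ_1) = -57
  2·σ_2 + 6·σ_3 + 1·σ_4 = 6(Δ_3 - Δ_2) = 51
Natural end conditions: σ_0 = σ_4 = 0.
Solving the tridiagonal system: σ_0 = 0, σ_1 = 510/61, σ_2 = -942/61, σ_3 = 1665/122, σ_4 = 0.
On [2, 4], s(x) = 6 + 76/61·(x - 2) - 471/61·(x - 2)² + 1183/488·(x - 2)³.
With (x - 2) = 1/2: s(5/2) = 19503/3904.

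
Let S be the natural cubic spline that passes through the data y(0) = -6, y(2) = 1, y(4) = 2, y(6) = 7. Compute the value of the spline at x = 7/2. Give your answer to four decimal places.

Let M_i = S''(x_i). Step sizes h_i = 2, 2, 2; slopes of the chords Δ_i = (y_(i+1) - y_i)/h_i = 7/2, 1/2, 5/2.
  2·M_0 + 8·M_1 + 2·M_2 = 6(Δ_1 - Δ_0) = -18
  2·M_1 + 8·M_2 + 2·M_3 = 6(Δ_2 - Δ_1) = 12
Natural end conditions: M_0 = M_3 = 0.
Solving: M_0 = 0, M_1 = -14/5, M_2 = 11/5, M_3 = 0.
On [2, 4], S(x) = 1 + 49/30·(x - 2) - 7/5·(x - 2)² + 5/12·(x - 2)³.
With (x - 2) = 3/2: S(7/2) = 273/160.

1.7063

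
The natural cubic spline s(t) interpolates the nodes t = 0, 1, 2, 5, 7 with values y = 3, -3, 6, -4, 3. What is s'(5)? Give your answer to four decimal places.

-2.4100

With m_i denoting the second derivative at x_i, h_i = 1, 1, 3, 2, and Δ_i = (y_(i+1) − y_i)/h_i = -6, 9, -10/3, 7/2:
  1·m_0 + 4·m_1 + 1·m_2 = 6(Δ_1 - Δ_0) = 90
  1·m_1 + 8·m_2 + 3·m_3 = 6(Δ_2 - Δ_1) = -74
  3·m_2 + 10·m_3 + 2·m_4 = 6(Δ_3 - Δ_2) = 41
Natural end conditions: m_0 = m_4 = 0.
Forward elimination and back-substitution give m_0 = 0, m_1 = 7253/274, m_2 = -2176/137, m_3 = 2429/274, m_4 = 0.
On [5, 7], s'(t) = b_3 + 2c_3·(t - 5) + 3d_3·(t - 5)² with b_3 = Δ_3 - h_3(2m_3 + m_4)/6 = -1981/822, c_3 = m_3/2 = 2429/548, d_3 = (m_4 - m_3)/(6h_3) = -2429/3288. So s'(5) = -1981/822.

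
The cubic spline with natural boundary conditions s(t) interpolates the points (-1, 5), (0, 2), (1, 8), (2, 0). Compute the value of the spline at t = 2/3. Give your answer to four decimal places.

6.6173

Let σ_i = s''(x_i). Step sizes h_i = 1, 1, 1; slopes of the chords Δ_i = (y_(i+1) - y_i)/h_i = -3, 6, -8.
  1·σ_0 + 4·σ_1 + 1·σ_2 = 6(Δ_1 - Δ_0) = 54
  1·σ_1 + 4·σ_2 + 1·σ_3 = 6(Δ_2 - Δ_1) = -84
Natural end conditions: σ_0 = σ_3 = 0.
Solving: σ_0 = 0, σ_1 = 20, σ_2 = -26, σ_3 = 0.
On [0, 1], s(t) = 2 + 11/3·t + 10·t² - 23/3·t³.
With t = 2/3: s(2/3) = 536/81.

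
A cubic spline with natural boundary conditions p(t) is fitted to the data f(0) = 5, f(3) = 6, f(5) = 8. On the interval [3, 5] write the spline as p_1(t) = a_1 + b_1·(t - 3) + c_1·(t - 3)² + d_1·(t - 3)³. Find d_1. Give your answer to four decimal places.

-0.0333

Put m_i = p'' at the i-th knot. Here h = (3, 2) and Δ = (1/3, 1), so the interior equations h_(i-1)·m_(i-1) + 2(h_(i-1)+h_i)·m_i + h_i·m_(i+1) = 6(Δ_i − Δ_(i-1)) read
  3·m_0 + 10·m_1 + 2·m_2 = 6(Δ_1 - Δ_0) = 4
Natural end conditions: m_0 = m_2 = 0.
Solving the tridiagonal system: m_0 = 0, m_1 = 2/5, m_2 = 0.
On [3, 5], with p_1(t) = a_1 + b_1·(t - 3) + c_1·(t - 3)² + d_1·(t - 3)³: c_1 = m_1/2 = 1/5, d_1 = (m_2 - m_1)/(6h_1) = -1/30, b_1 = Δ_1 - h_1(2m_1 + m_2)/6 = 11/15.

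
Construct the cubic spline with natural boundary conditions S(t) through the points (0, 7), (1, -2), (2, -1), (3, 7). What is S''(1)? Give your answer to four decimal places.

Let M_i = S''(x_i). Step sizes h_i = 1, 1, 1; slopes of the chords Δ_i = (y_(i+1) - y_i)/h_i = -9, 1, 8.
  1·M_0 + 4·M_1 + 1·M_2 = 6(Δ_1 - Δ_0) = 60
  1·M_1 + 4·M_2 + 1·M_3 = 6(Δ_2 - Δ_1) = 42
Natural end conditions: M_0 = M_3 = 0.
Solving the tridiagonal system: M_0 = 0, M_1 = 66/5, M_2 = 36/5, M_3 = 0.

13.2000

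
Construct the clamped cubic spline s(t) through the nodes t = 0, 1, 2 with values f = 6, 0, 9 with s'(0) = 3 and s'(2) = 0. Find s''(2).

-51

With M_i denoting the second derivative at x_i, h_i = 1, 1, and Δ_i = (y_(i+1) − y_i)/h_i = -6, 9:
  1·M_0 + 4·M_1 + 1·M_2 = 6(Δ_1 - Δ_0) = 90
Clamped end conditions give two more equations: 2h_0·M_0 + h_0·M_1 = 6(Δ_0 - s'(0)) = -54 and h_1·M_1 + 2h_1·M_2 = 6(s'(2) - Δ_1) = -54.
Hence M_0 = -51, M_1 = 48, M_2 = -51.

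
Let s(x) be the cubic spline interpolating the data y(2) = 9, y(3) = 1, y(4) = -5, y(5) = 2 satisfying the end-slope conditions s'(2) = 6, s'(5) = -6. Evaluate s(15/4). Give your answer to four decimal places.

-5.4781

Write M_i for s''(x_i). With h_i = 1, 1, 1 and divided differences Δ_i = -8, -6, 7, the continuity of s' gives the tridiagonal system
  1·M_0 + 4·M_1 + 1·M_2 = 6(Δ_1 - Δ_0) = 12
  1·M_1 + 4·M_2 + 1·M_3 = 6(Δ_2 - Δ_1) = 78
Clamped end conditions give two more equations: 2h_0·M_0 + h_0·M_1 = 6(Δ_0 - s'(2)) = -84 and h_2·M_2 + 2h_2·M_3 = 6(s'(5) - Δ_2) = -78.
Forward elimination and back-substitution give M_0 = -226/5, M_1 = 32/5, M_2 = 158/5, M_3 = -274/5.
On [3, 4], s(x) = 1 - 67/5·(x - 3) + 16/5·(x - 3)² + 21/5·(x - 3)³.
With (x - 3) = 3/4: s(15/4) = -1753/320.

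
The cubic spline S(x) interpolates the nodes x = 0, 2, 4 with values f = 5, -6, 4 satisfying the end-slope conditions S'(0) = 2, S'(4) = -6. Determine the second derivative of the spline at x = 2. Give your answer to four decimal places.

19.7500

With σ_i denoting the second derivative at x_i, h_i = 2, 2, and Δ_i = (y_(i+1) − y_i)/h_i = -11/2, 5:
  2·σ_0 + 8·σ_1 + 2·σ_2 = 6(Δ_1 - Δ_0) = 63
Clamped end conditions give two more equations: 2h_0·σ_0 + h_0·σ_1 = 6(Δ_0 - S'(0)) = -45 and h_1·σ_1 + 2h_1·σ_2 = 6(S'(4) - Δ_1) = -66.
Solving the tridiagonal system: σ_0 = -169/8, σ_1 = 79/4, σ_2 = -211/8.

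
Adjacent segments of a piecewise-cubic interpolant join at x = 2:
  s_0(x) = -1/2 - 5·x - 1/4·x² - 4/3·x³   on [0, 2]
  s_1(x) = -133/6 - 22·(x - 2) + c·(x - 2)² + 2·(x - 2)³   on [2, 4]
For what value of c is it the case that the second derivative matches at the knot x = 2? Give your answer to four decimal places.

-8.2500

s_0''(x) = -1/2 - 8·x, so s_0''(2) = -33/2. On the right, s_1''(2) = 2c, so c = -33/4.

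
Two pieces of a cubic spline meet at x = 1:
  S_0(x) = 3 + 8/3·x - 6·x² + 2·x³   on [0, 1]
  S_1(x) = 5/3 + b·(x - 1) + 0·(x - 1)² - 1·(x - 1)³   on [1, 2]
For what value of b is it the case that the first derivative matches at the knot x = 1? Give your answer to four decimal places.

-3.3333

S_0'(x) = 8/3 - 12·x + 6·x², so S_0'(1) = -10/3. On the right, S_1'(1) = b, so b = -10/3.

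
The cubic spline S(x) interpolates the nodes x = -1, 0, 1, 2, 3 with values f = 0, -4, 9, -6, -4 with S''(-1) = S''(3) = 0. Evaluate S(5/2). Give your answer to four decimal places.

-7.5714

Put M_i = S'' at the i-th knot. Here h = (1, 1, 1, 1) and Δ = (-4, 13, -15, 2), so the interior equations h_(i-1)·M_(i-1) + 2(h_(i-1)+h_i)·M_i + h_i·M_(i+1) = 6(Δ_i − Δ_(i-1)) read
  1·M_0 + 4·M_1 + 1·M_2 = 6(Δ_1 - Δ_0) = 102
  1·M_1 + 4·M_2 + 1·M_3 = 6(Δ_2 - Δ_1) = -168
  1·M_2 + 4·M_3 + 1·M_4 = 6(Δ_3 - Δ_2) = 102
Natural end conditions: M_0 = M_4 = 0.
Solving the tridiagonal system: M_0 = 0, M_1 = 288/7, M_2 = -438/7, M_3 = 288/7, M_4 = 0.
On [2, 3], S(x) = -6 - 82/7·(x - 2) + 144/7·(x - 2)² - 48/7·(x - 2)³.
With (x - 2) = 1/2: S(5/2) = -53/7.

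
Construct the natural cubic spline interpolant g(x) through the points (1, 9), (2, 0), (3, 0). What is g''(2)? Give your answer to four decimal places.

13.5000

With M_i denoting the second derivative at x_i, h_i = 1, 1, and Δ_i = (y_(i+1) − y_i)/h_i = -9, 0:
  1·M_0 + 4·M_1 + 1·M_2 = 6(Δ_1 - Δ_0) = 54
Natural end conditions: M_0 = M_2 = 0.
Hence M_0 = 0, M_1 = 27/2, M_2 = 0.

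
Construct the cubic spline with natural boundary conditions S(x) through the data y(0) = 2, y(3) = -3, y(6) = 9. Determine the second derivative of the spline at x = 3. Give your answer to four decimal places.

2.8333

With M_i denoting the second derivative at x_i, h_i = 3, 3, and Δ_i = (y_(i+1) − y_i)/h_i = -5/3, 4:
  3·M_0 + 12·M_1 + 3·M_2 = 6(Δ_1 - Δ_0) = 34
Natural end conditions: M_0 = M_2 = 0.
Solving: M_0 = 0, M_1 = 17/6, M_2 = 0.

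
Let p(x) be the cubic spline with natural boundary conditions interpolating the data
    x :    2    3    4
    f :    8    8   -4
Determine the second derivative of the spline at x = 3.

-18

Write M_i for p''(x_i). With h_i = 1, 1 and divided differences Δ_i = 0, -12, the continuity of p' gives the tridiagonal system
  1·M_0 + 4·M_1 + 1·M_2 = 6(Δ_1 - Δ_0) = -72
Natural end conditions: M_0 = M_2 = 0.
Solving the tridiagonal system: M_0 = 0, M_1 = -18, M_2 = 0.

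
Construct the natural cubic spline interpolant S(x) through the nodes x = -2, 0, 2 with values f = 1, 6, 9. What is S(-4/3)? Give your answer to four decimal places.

2.8148

With M_i denoting the second derivative at x_i, h_i = 2, 2, and Δ_i = (y_(i+1) − y_i)/h_i = 5/2, 3/2:
  2·M_0 + 8·M_1 + 2·M_2 = 6(Δ_1 - Δ_0) = -6
Natural end conditions: M_0 = M_2 = 0.
Hence M_0 = 0, M_1 = -3/4, M_2 = 0.
On [-2, 0], S(x) = 1 + 11/4·(x + 2) + 0·(x + 2)² - 1/16·(x + 2)³.
With (x + 2) = 2/3: S(-4/3) = 76/27.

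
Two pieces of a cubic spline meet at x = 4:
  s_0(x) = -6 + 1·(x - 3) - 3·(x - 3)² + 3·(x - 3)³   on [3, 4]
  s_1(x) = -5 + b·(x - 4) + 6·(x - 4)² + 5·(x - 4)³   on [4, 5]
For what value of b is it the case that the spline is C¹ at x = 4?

s_0'(x) = 1 - 6·(x - 3) + 9·(x - 3)², so s_0'(4) = 4. On the right, s_1'(4) = b, so b = 4.

4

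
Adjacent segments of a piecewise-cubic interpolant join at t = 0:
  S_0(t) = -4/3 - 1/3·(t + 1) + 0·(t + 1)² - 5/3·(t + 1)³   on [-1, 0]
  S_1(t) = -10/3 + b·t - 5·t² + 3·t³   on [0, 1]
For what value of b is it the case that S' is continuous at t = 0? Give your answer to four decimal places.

S_0'(t) = -1/3 + 0·(t + 1) - 5·(t + 1)², so S_0'(0) = -16/3. On the right, S_1'(0) = b, so b = -16/3.

-5.3333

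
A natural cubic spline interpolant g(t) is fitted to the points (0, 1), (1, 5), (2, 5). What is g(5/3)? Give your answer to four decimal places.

5.2963

Let σ_i = g''(x_i). Step sizes h_i = 1, 1; slopes of the chords Δ_i = (y_(i+1) - y_i)/h_i = 4, 0.
  1·σ_0 + 4·σ_1 + 1·σ_2 = 6(Δ_1 - Δ_0) = -24
Natural end conditions: σ_0 = σ_2 = 0.
Solving: σ_0 = 0, σ_1 = -6, σ_2 = 0.
On [1, 2], g(t) = 5 + 2·(t - 1) - 3·(t - 1)² + 1·(t - 1)³.
With (t - 1) = 2/3: g(5/3) = 143/27.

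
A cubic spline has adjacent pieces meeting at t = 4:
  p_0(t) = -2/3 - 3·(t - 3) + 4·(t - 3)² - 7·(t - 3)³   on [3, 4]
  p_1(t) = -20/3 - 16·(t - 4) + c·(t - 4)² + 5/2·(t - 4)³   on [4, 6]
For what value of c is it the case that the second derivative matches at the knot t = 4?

-17

p_0''(t) = 8 - 42·(t - 3), so p_0''(4) = -34. On the right, p_1''(4) = 2c, so c = -17.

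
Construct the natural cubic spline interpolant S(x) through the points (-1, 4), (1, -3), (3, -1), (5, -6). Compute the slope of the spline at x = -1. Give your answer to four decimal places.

-4.9333

Write M_i for S''(x_i). With h_i = 2, 2, 2 and divided differences Δ_i = -7/2, 1, -5/2, the continuity of S' gives the tridiagonal system
  2·M_0 + 8·M_1 + 2·M_2 = 6(Δ_1 - Δ_0) = 27
  2·M_1 + 8·M_2 + 2·M_3 = 6(Δ_2 - Δ_1) = -21
Natural end conditions: M_0 = M_3 = 0.
Solving the tridiagonal system: M_0 = 0, M_1 = 43/10, M_2 = -37/10, M_3 = 0.
On [-1, 1], S'(x) = b_0 + 2c_0·(x + 1) + 3d_0·(x + 1)² with b_0 = Δ_0 - h_0(2M_0 + M_1)/6 = -74/15, c_0 = M_0/2 = 0, d_0 = (M_1 - M_0)/(6h_0) = 43/120. So S'(-1) = -74/15.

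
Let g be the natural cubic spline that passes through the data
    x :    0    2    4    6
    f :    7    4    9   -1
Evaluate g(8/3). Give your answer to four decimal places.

5.8494

Write σ_i for g''(x_i). With h_i = 2, 2, 2 and divided differences Δ_i = -3/2, 5/2, -5, the continuity of g' gives the tridiagonal system
  2·σ_0 + 8·σ_1 + 2·σ_2 = 6(Δ_1 - Δ_0) = 24
  2·σ_1 + 8·σ_2 + 2·σ_3 = 6(Δ_2 - Δ_1) = -45
Natural end conditions: σ_0 = σ_3 = 0.
Solving: σ_0 = 0, σ_1 = 47/10, σ_2 = -34/5, σ_3 = 0.
On [2, 4], g(x) = 4 + 49/30·(x - 2) + 47/20·(x - 2)² - 23/24·(x - 2)³.
With (x - 2) = 2/3: g(8/3) = 2369/405.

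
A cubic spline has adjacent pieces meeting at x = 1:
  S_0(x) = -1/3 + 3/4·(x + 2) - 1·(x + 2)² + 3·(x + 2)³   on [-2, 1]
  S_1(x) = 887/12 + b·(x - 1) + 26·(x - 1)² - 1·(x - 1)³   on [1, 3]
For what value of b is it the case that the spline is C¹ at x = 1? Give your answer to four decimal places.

S_0'(x) = 3/4 - 2·(x + 2) + 9·(x + 2)², so S_0'(1) = 303/4. On the right, S_1'(1) = b, so b = 303/4.

75.7500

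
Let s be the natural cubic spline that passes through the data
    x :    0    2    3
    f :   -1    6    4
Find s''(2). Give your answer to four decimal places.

-5.5000

Put M_i = s'' at the i-th knot. Here h = (2, 1) and Δ = (7/2, -2), so the interior equations h_(i-1)·M_(i-1) + 2(h_(i-1)+h_i)·M_i + h_i·M_(i+1) = 6(Δ_i − Δ_(i-1)) read
  2·M_0 + 6·M_1 + 1·M_2 = 6(Δ_1 - Δ_0) = -33
Natural end conditions: M_0 = M_2 = 0.
Forward elimination and back-substitution give M_0 = 0, M_1 = -11/2, M_2 = 0.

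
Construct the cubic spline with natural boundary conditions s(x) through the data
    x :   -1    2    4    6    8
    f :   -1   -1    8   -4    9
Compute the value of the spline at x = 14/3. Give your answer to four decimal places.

Let M_i = s''(x_i). Step sizes h_i = 3, 2, 2, 2; slopes of the chords Δ_i = (y_(i+1) - y_i)/h_i = 0, 9/2, -6, 13/2.
  3·M_0 + 10·M_1 + 2·M_2 = 6(Δ_1 - Δ_0) = 27
  2·M_1 + 8·M_2 + 2·M_3 = 6(Δ_2 - Δ_1) = -63
  2·M_2 + 8·M_3 + 2·M_4 = 6(Δ_3 - Δ_2) = 75
Natural end conditions: M_0 = M_4 = 0.
Solving: M_0 = 0, M_1 = 366/71, M_2 = -1743/142, M_3 = 1767/142, M_4 = 0.
On [4, 6], s(x) = 8 - 279/142·(x - 4) - 1743/284·(x - 4)² + 585/284·(x - 4)³.
With (x - 4) = 2/3: s(14/3) = 974/213.

4.5728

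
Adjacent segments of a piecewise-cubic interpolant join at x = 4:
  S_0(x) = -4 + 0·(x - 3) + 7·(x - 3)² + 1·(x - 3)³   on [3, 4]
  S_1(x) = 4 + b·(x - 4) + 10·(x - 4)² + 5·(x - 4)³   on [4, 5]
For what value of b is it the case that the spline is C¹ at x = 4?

17

S_0'(x) = 0 + 14·(x - 3) + 3·(x - 3)², so S_0'(4) = 17. On the right, S_1'(4) = b, so b = 17.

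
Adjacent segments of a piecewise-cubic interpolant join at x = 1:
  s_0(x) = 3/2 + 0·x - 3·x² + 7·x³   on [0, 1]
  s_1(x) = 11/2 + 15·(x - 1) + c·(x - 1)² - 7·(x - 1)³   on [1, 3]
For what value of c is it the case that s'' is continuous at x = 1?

s_0''(x) = -6 + 42·x, so s_0''(1) = 36. On the right, s_1''(1) = 2c, so c = 18.

18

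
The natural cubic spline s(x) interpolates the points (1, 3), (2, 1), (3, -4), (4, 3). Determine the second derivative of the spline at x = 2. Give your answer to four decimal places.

Let M_i = s''(x_i). Step sizes h_i = 1, 1, 1; slopes of the chords Δ_i = (y_(i+1) - y_i)/h_i = -2, -5, 7.
  1·M_0 + 4·M_1 + 1·M_2 = 6(Δ_1 - Δ_0) = -18
  1·M_1 + 4·M_2 + 1·M_3 = 6(Δ_2 - Δ_1) = 72
Natural end conditions: M_0 = M_3 = 0.
Forward elimination and back-substitution give M_0 = 0, M_1 = -48/5, M_2 = 102/5, M_3 = 0.

-9.6000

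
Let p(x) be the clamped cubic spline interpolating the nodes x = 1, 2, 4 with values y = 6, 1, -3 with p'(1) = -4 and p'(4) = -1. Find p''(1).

Put M_i = p'' at the i-th knot. Here h = (1, 2) and Δ = (-5, -2), so the interior equations h_(i-1)·M_(i-1) + 2(h_(i-1)+h_i)·M_i + h_i·M_(i+1) = 6(Δ_i − Δ_(i-1)) read
  1·M_0 + 6·M_1 + 2·M_2 = 6(Δ_1 - Δ_0) = 18
Clamped end conditions give two more equations: 2h_0·M_0 + h_0·M_1 = 6(Δ_0 - p'(1)) = -6 and h_1·M_1 + 2h_1·M_2 = 6(p'(4) - Δ_1) = 6.
Solving: M_0 = -5, M_1 = 4, M_2 = -1/2.

-5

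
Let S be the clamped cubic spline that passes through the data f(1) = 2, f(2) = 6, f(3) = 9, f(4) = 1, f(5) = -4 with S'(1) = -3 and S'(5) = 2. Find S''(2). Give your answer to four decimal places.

-2.9286

Let M_i = S''(x_i). Step sizes h_i = 1, 1, 1, 1; slopes of the chords Δ_i = (y_(i+1) - y_i)/h_i = 4, 3, -8, -5.
  1·M_0 + 4·M_1 + 1·M_2 = 6(Δ_1 - Δ_0) = -6
  1·M_1 + 4·M_2 + 1·M_3 = 6(Δ_2 - Δ_1) = -66
  1·M_2 + 4·M_3 + 1·M_4 = 6(Δ_3 - Δ_2) = 18
Clamped end conditions give two more equations: 2h_0·M_0 + h_0·M_1 = 6(Δ_0 - S'(1)) = 42 and h_3·M_3 + 2h_3·M_4 = 6(S'(5) - Δ_3) = 42.
Hence M_0 = 629/28, M_1 = -41/14, M_2 = -67/4, M_3 = 55/14, M_4 = 533/28.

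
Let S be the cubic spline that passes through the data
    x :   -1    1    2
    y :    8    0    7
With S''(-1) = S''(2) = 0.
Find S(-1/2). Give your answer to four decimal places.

4.2813

Write M_i for S''(x_i). With h_i = 2, 1 and divided differences Δ_i = -4, 7, the continuity of S' gives the tridiagonal system
  2·M_0 + 6·M_1 + 1·M_2 = 6(Δ_1 - Δ_0) = 66
Natural end conditions: M_0 = M_2 = 0.
Solving the tridiagonal system: M_0 = 0, M_1 = 11, M_2 = 0.
On [-1, 1], S(x) = 8 - 23/3·(x + 1) + 0·(x + 1)² + 11/12·(x + 1)³.
With (x + 1) = 1/2: S(-1/2) = 137/32.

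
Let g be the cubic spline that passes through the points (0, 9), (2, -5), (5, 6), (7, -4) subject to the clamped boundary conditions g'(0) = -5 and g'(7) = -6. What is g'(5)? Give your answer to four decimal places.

0.0208

Put M_i = g'' at the i-th knot. Here h = (2, 3, 2) and Δ = (-7, 11/3, -5), so the interior equations h_(i-1)·M_(i-1) + 2(h_(i-1)+h_i)·M_i + h_i·M_(i+1) = 6(Δ_i − Δ_(i-1)) read
  2·M_0 + 10·M_1 + 3·M_2 = 6(Δ_1 - Δ_0) = 64
  3·M_1 + 10·M_2 + 2·M_3 = 6(Δ_2 - Δ_1) = -52
Clamped end conditions give two more equations: 2h_0·M_0 + h_0·M_1 = 6(Δ_0 - g'(0)) = -12 and h_2·M_2 + 2h_2·M_3 = 6(g'(7) - Δ_2) = -6.
Solving the tridiagonal system: M_0 = -403/48, M_1 = 259/24, M_2 = -217/24, M_3 = 145/48.
On [5, 7], g'(x) = b_2 + 2c_2·(x - 5) + 3d_2·(x - 5)² with b_2 = Δ_2 - h_2(2M_2 + M_3)/6 = 1/48, c_2 = M_2/2 = -217/48, d_2 = (M_3 - M_2)/(6h_2) = 193/192. So g'(5) = 1/48.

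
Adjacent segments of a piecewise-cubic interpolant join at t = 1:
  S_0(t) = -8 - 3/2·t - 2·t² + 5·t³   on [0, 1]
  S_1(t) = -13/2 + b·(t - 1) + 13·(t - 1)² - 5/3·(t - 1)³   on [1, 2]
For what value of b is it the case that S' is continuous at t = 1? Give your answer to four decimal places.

S_0'(t) = -3/2 - 4·t + 15·t², so S_0'(1) = 19/2. On the right, S_1'(1) = b, so b = 19/2.

9.5000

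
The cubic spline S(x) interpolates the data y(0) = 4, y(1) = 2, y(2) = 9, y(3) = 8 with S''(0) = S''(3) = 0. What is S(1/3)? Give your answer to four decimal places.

Let σ_i = S''(x_i). Step sizes h_i = 1, 1, 1; slopes of the chords Δ_i = (y_(i+1) - y_i)/h_i = -2, 7, -1.
  1·σ_0 + 4·σ_1 + 1·σ_2 = 6(Δ_1 - Δ_0) = 54
  1·σ_1 + 4·σ_2 + 1·σ_3 = 6(Δ_2 - Δ_1) = -48
Natural end conditions: σ_0 = σ_3 = 0.
Hence σ_0 = 0, σ_1 = 88/5, σ_2 = -82/5, σ_3 = 0.
On [0, 1], S(x) = 4 - 74/15·x + 0·x² + 44/15·x³.
With x = 1/3: S(1/3) = 998/405.

2.4642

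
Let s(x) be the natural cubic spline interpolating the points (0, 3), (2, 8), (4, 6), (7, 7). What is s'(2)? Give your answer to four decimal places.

Let M_i = s''(x_i). Step sizes h_i = 2, 2, 3; slopes of the chords Δ_i = (y_(i+1) - y_i)/h_i = 5/2, -1, 1/3.
  2·M_0 + 8·M_1 + 2·M_2 = 6(Δ_1 - Δ_0) = -21
  2·M_1 + 10·M_2 + 3·M_3 = 6(Δ_2 - Δ_1) = 8
Natural end conditions: M_0 = M_3 = 0.
Solving: M_0 = 0, M_1 = -113/38, M_2 = 53/38, M_3 = 0.
On [2, 4], s'(x) = b_1 + 2c_1·(x - 2) + 3d_1·(x - 2)² with b_1 = Δ_1 - h_1(2M_1 + M_2)/6 = 59/114, c_1 = M_1/2 = -113/76, d_1 = (M_2 - M_1)/(6h_1) = 83/228. So s'(2) = 59/114.

0.5175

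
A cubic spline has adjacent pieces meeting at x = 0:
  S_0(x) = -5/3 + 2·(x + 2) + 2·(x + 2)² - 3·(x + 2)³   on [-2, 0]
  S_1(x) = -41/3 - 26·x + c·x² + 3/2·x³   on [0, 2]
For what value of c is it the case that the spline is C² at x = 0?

S_0''(x) = 4 - 18·(x + 2), so S_0''(0) = -32. On the right, S_1''(0) = 2c, so c = -16.

-16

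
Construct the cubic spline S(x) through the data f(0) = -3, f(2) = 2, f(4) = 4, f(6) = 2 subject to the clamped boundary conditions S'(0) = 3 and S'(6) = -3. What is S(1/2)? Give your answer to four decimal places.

-1.5438

Put σ_i = S'' at the i-th knot. Here h = (2, 2, 2) and Δ = (5/2, 1, -1), so the interior equations h_(i-1)·σ_(i-1) + 2(h_(i-1)+h_i)·σ_i + h_i·σ_(i+1) = 6(Δ_i − Δ_(i-1)) read
  2·σ_0 + 8·σ_1 + 2·σ_2 = 6(Δ_1 - Δ_0) = -9
  2·σ_1 + 8·σ_2 + 2·σ_3 = 6(Δ_2 - Δ_1) = -12
Clamped end conditions give two more equations: 2h_0·σ_0 + h_0·σ_1 = 6(Δ_0 - S'(0)) = -3 and h_2·σ_2 + 2h_2·σ_3 = 6(S'(6) - Δ_2) = -12.
Solving the tridiagonal system: σ_0 = -3/10, σ_1 = -9/10, σ_2 = -3/5, σ_3 = -27/10.
On [0, 2], S(x) = -3 + 3·x - 3/20·x² - 1/20·x³.
With x = 1/2: S(1/2) = -247/160.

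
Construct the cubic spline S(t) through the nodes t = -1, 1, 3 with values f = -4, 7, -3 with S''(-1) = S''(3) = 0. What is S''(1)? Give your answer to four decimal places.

Write σ_i for S''(x_i). With h_i = 2, 2 and divided differences Δ_i = 11/2, -5, the continuity of S' gives the tridiagonal system
  2·σ_0 + 8·σ_1 + 2·σ_2 = 6(Δ_1 - Δ_0) = -63
Natural end conditions: σ_0 = σ_2 = 0.
Solving the tridiagonal system: σ_0 = 0, σ_1 = -63/8, σ_2 = 0.

-7.8750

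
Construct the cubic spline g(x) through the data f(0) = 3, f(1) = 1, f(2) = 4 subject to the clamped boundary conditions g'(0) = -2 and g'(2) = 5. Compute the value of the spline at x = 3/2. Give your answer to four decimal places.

1.8750

Let σ_i = g''(x_i). Step sizes h_i = 1, 1; slopes of the chords Δ_i = (y_(i+1) - y_i)/h_i = -2, 3.
  1·σ_0 + 4·σ_1 + 1·σ_2 = 6(Δ_1 - Δ_0) = 30
Clamped end conditions give two more equations: 2h_0·σ_0 + h_0·σ_1 = 6(Δ_0 - g'(0)) = 0 and h_1·σ_1 + 2h_1·σ_2 = 6(g'(2) - Δ_1) = 12.
Solving: σ_0 = -4, σ_1 = 8, σ_2 = 2.
On [1, 2], g(x) = 1 + 0·(x - 1) + 4·(x - 1)² - 1·(x - 1)³.
With (x - 1) = 1/2: g(3/2) = 15/8.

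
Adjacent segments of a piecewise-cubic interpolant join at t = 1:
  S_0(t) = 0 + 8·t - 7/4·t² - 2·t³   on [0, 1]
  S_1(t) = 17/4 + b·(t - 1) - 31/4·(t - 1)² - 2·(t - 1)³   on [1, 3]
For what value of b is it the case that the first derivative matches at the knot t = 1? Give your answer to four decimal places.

-1.5000

S_0'(t) = 8 - 7/2·t - 6·t², so S_0'(1) = -3/2. On the right, S_1'(1) = b, so b = -3/2.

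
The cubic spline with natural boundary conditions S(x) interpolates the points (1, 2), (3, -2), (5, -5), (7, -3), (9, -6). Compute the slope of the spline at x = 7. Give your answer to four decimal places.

0.1786

Put M_i = S'' at the i-th knot. Here h = (2, 2, 2, 2) and Δ = (-2, -3/2, 1, -3/2), so the interior equations h_(i-1)·M_(i-1) + 2(h_(i-1)+h_i)·M_i + h_i·M_(i+1) = 6(Δ_i − Δ_(i-1)) read
  2·M_0 + 8·M_1 + 2·M_2 = 6(Δ_1 - Δ_0) = 3
  2·M_1 + 8·M_2 + 2·M_3 = 6(Δ_2 - Δ_1) = 15
  2·M_2 + 8·M_3 + 2·M_4 = 6(Δ_3 - Δ_2) = -15
Natural end conditions: M_0 = M_4 = 0.
Hence M_0 = 0, M_1 = -15/56, M_2 = 18/7, M_3 = -141/56, M_4 = 0.
On [7, 9], S'(x) = b_3 + 2c_3·(x - 7) + 3d_3·(x - 7)² with b_3 = Δ_3 - h_3(2M_3 + M_4)/6 = 5/28, c_3 = M_3/2 = -141/112, d_3 = (M_4 - M_3)/(6h_3) = 47/224. So S'(7) = 5/28.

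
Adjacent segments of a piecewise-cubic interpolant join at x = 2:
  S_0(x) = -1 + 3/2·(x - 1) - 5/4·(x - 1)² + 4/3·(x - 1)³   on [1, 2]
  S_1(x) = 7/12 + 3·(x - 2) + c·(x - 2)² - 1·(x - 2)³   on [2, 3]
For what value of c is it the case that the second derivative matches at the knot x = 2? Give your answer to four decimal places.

S_0''(x) = -5/2 + 8·(x - 1), so S_0''(2) = 11/2. On the right, S_1''(2) = 2c, so c = 11/4.

2.7500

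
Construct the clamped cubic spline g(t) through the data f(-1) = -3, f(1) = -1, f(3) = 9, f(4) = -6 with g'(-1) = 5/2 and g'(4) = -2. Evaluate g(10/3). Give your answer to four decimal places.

3.3301

Write M_i for g''(x_i). With h_i = 2, 2, 1 and divided differences Δ_i = 1, 5, -15, the continuity of g' gives the tridiagonal system
  2·M_0 + 8·M_1 + 2·M_2 = 6(Δ_1 - Δ_0) = 24
  2·M_1 + 6·M_2 + 1·M_3 = 6(Δ_2 - Δ_1) = -120
Clamped end conditions give two more equations: 2h_0·M_0 + h_0·M_1 = 6(Δ_0 - g'(-1)) = -9 and h_2·M_2 + 2h_2·M_3 = 6(g'(4) - Δ_2) = 78.
Solving: M_0 = -210/23, M_1 = 633/46, M_2 = -780/23, M_3 = 1287/23.
On [3, 4], g(t) = 9 - 599/46·(t - 3) - 390/23·(t - 3)² + 689/46·(t - 3)³.
With (t - 3) = 1/3: g(10/3) = 2068/621.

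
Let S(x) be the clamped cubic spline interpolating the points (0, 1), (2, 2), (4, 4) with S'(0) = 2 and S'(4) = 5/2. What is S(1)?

2

Put M_i = S'' at the i-th knot. Here h = (2, 2) and Δ = (1/2, 1), so the interior equations h_(i-1)·M_(i-1) + 2(h_(i-1)+h_i)·M_i + h_i·M_(i+1) = 6(Δ_i − Δ_(i-1)) read
  2·M_0 + 8·M_1 + 2·M_2 = 6(Δ_1 - Δ_0) = 3
Clamped end conditions give two more equations: 2h_0·M_0 + h_0·M_1 = 6(Δ_0 - S'(0)) = -9 and h_1·M_1 + 2h_1·M_2 = 6(S'(4) - Δ_1) = 9.
Solving: M_0 = -5/2, M_1 = 1/2, M_2 = 2.
On [0, 2], S(x) = 1 + 2·x - 5/4·x² + 1/4·x³.
With x = 1: S(1) = 2.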